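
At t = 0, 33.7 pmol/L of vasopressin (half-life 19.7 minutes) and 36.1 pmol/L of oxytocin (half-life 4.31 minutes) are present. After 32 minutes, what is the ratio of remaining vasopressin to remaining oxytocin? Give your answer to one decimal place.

vasopressin: 33.7 × (1/2)^(32/19.7) = 33.7 × (1/2)^1.6244 ≈ 10.931 pmol/L.
oxytocin: 36.1 × (1/2)^(32/4.31) = 36.1 × (1/2)^7.4246 ≈ 0.21013 pmol/L.
Ratio ≈ 10.931 / 0.21013 ≈ 52.019.

52.0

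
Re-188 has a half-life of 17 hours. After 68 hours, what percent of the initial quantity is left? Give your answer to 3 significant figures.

6.25%

n = 68/17 ≈ 4 half-lives.
Fraction remaining = (1/2)^4 ≈ 0.0625, i.e. 6.25%.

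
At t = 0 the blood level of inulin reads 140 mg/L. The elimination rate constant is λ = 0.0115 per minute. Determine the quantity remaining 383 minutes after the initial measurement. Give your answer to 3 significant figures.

t½ = ln 2 / λ = 0.69315 / 0.0115 ≈ 60.274 minutes.
Number of half-lives: n = 383/60.274 ≈ 6.3544.
Remaining = 140 × (1/2)^6.3544 = 140 × 0.012222 ≈ 1.7111 mg/L.

1.71 mg/L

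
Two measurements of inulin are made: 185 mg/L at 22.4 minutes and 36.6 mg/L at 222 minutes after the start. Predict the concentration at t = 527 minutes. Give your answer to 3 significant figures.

Over Δt = 222 − 22.4 = 199.6 minutes, the level fell by a factor of 185/36.6 ≈ 5.0546.
n = log₂(5.0546) ≈ 2.3376 half-lives, so t½ = 199.6/2.3376 ≈ 85.386 minutes.
From t = 222 to t = 527: 36.6 × (1/2)^((527−222)/85.386) ≈ 3.0775 mg/L.

3.08 mg/L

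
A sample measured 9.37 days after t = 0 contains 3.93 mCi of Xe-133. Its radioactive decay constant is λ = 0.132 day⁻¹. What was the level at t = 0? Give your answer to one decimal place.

13.5 mCi

t½ = ln 2 / λ = 0.69315 / 0.132 ≈ 5.2511 days.
Number of half-lives elapsed: n = 9.37/5.2511 ≈ 1.7844.
A₀ = A × 2^n = 3.93 × 2^1.7844 = 3.93 × 3.4447 ≈ 13.538 mCi.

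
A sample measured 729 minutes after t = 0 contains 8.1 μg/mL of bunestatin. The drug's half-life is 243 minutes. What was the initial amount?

64.8 μg/mL

Number of half-lives elapsed: n = 729/243 ≈ 3.
A₀ = A × 2^n = 8.1 × 2^3 = 8.1 × 8 ≈ 64.8 μg/mL.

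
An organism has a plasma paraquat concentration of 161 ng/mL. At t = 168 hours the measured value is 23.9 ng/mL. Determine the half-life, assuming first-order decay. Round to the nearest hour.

A/A₀ = 23.9/161 ≈ 0.14845.
n = log₂(6.7364) ≈ 2.752 half-lives elapsed in 168 hours.
t½ = 168/2.752 ≈ 61.047 hours.

61 hours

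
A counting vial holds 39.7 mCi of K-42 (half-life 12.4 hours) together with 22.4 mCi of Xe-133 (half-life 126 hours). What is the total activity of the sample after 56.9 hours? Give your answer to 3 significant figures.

K-42: 39.7 × (1/2)^(56.9/12.4) = 39.7 × (1/2)^4.5887 ≈ 1.6499 mCi.
Xe-133: 22.4 × (1/2)^(56.9/126) = 22.4 × (1/2)^0.45159 ≈ 16.38 mCi.
Total = 1.6499 + 16.38 ≈ 18.03 mCi.

18.0 mCi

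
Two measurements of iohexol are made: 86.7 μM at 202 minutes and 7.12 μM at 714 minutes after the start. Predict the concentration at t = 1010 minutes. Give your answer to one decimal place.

Over Δt = 714 − 202 = 512 minutes, the level fell by a factor of 86.7/7.12 ≈ 12.177.
n = log₂(12.177) ≈ 3.6061 half-lives, so t½ = 512/3.6061 ≈ 141.98 minutes.
From t = 714 to t = 1010: 7.12 × (1/2)^((1010−714)/141.98) ≈ 1.6784 μM.

1.7 μM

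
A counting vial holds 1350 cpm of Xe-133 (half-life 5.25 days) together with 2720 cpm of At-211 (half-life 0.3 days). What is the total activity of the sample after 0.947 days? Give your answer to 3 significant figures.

1500 cpm

Xe-133: 1350 × (1/2)^(0.947/5.25) = 1350 × (1/2)^0.18038 ≈ 1191.3 cpm.
At-211: 2720 × (1/2)^(0.947/0.3) = 2720 × (1/2)^3.1567 ≈ 305.01 cpm.
Total = 1191.3 + 305.01 ≈ 1496.3 cpm.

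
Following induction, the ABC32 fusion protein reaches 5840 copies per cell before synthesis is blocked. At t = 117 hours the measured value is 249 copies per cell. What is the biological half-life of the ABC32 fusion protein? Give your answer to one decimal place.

25.7 hours

A/A₀ = 249/5840 ≈ 0.042637.
n = log₂(23.454) ≈ 4.5518 half-lives elapsed in 117 hours.
t½ = 117/4.5518 ≈ 25.704 hours.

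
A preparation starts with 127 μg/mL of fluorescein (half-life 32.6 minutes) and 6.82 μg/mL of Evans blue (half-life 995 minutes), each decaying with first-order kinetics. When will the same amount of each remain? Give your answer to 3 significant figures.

Set 127·(1/2)^(t/32.6) = 6.82·(1/2)^(t/995).
Taking log₂: log₂(127/6.82) = t·(1/32.6 − 1/995).
log₂(18.622) = 4.2189; 1/32.6 − 1/995 = 0.02967.
t = 4.2189 / 0.02967 ≈ 142.2 minutes.

142 minutes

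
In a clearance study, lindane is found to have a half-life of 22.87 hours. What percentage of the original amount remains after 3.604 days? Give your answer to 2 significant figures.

3.604 days = 86.496 hours.
n = 86.496/22.87 ≈ 3.7821 half-lives.
Fraction remaining = (1/2)^3.7821 ≈ 0.072691, i.e. 7.2691%.

7.3%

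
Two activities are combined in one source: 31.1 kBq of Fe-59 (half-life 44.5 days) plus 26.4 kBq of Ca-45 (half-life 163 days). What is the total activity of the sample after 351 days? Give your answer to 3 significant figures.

6.07 kBq

Fe-59: 31.1 × (1/2)^(351/44.5) = 31.1 × (1/2)^7.8876 ≈ 0.13132 kBq.
Ca-45: 26.4 × (1/2)^(351/163) = 26.4 × (1/2)^2.1534 ≈ 5.9344 kBq.
Total = 0.13132 + 5.9344 ≈ 6.0657 kBq.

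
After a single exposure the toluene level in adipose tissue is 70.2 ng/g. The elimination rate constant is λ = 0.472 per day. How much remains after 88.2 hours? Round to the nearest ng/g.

12 ng/g

t½ = ln 2 / λ = 0.69315 / 0.472 ≈ 1.4685 days.
Convert the elapsed time: 88.2 hours = 3.675 days.
Number of half-lives: n = 3.675/1.4685 ≈ 2.5025.
Remaining = 70.2 × (1/2)^2.5025 = 70.2 × 0.17647 ≈ 12.388 ng/g.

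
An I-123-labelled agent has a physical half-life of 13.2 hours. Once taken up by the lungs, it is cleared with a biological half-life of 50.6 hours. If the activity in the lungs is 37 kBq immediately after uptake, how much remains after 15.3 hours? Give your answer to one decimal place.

13.4 kBq

1/t_eff = 1/t_phys + 1/t_biol = 1/13.2 + 1/50.6 = 0.09552 per hour.
t_eff = 13.2 × 50.6 / (13.2 + 50.6) ≈ 10.469 hours.
Remaining = 37 × (1/2)^(15.3/10.469) = 37 × (1/2)^1.4615 ≈ 13.436 kBq.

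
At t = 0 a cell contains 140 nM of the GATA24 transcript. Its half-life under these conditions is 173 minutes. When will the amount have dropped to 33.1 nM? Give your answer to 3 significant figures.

360 minutes

Fraction remaining = 33.1/140 ≈ 0.23643.
n = log₂(140/33.1) = ln(4.2296)/ln 2 ≈ 2.0805 half-lives.
t = n × t½ = 2.0805 × 173 ≈ 359.93 minutes.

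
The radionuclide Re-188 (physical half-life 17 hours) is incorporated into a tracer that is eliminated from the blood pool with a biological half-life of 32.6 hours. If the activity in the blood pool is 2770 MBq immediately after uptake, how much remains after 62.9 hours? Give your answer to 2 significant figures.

1/t_eff = 1/t_phys + 1/t_biol = 1/17 + 1/32.6 = 0.089498 per hour.
t_eff = 17 × 32.6 / (17 + 32.6) ≈ 11.173 hours.
Remaining = 2770 × (1/2)^(62.9/11.173) = 2770 × (1/2)^5.6294 ≈ 55.956 MBq.

56 MBq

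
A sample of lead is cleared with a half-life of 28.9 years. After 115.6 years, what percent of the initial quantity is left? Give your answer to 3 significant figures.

n = 115.6/28.9 ≈ 4 half-lives.
Fraction remaining = (1/2)^4 ≈ 0.0625, i.e. 6.25%.

6.25%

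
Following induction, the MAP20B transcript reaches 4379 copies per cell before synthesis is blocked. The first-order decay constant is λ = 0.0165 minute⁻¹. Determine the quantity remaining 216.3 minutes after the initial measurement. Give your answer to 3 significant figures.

123 copies per cell

t½ = ln 2 / λ = 0.69315 / 0.0165 ≈ 42.009 minutes.
Number of half-lives: n = 216.3/42.009 ≈ 5.1489.
Remaining = 4379 × (1/2)^5.1489 = 4379 × 0.028185 ≈ 123.42 copies per cell.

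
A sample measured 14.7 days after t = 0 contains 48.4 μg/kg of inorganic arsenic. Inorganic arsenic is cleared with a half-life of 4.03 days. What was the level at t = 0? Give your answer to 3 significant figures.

607 μg/kg

Number of half-lives elapsed: n = 14.7/4.03 ≈ 3.6476.
A₀ = A × 2^n = 48.4 × 2^3.6476 = 48.4 × 12.533 ≈ 606.59 μg/kg.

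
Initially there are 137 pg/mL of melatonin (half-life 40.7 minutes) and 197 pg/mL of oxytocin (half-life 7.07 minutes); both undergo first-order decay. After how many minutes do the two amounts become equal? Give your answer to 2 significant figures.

4.5 minutes

Set 137·(1/2)^(t/40.7) = 197·(1/2)^(t/7.07).
Taking log₂: log₂(137/197) = t·(1/40.7 − 1/7.07).
log₂(0.69543) = -0.52402; 1/40.7 − 1/7.07 = -0.11687.
t = -0.52402 / -0.11687 ≈ 4.4837 minutes.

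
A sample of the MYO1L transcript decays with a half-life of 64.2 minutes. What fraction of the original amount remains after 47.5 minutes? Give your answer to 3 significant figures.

0.599

n = 47.5/64.2 ≈ 0.73988 half-lives.
Fraction remaining = (1/2)^0.73988 ≈ 0.59879.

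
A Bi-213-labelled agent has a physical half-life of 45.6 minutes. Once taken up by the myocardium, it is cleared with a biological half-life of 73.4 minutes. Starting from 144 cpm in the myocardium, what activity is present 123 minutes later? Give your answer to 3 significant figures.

1/t_eff = 1/t_phys + 1/t_biol = 1/45.6 + 1/73.4 = 0.035554 per minute.
t_eff = 45.6 × 73.4 / (45.6 + 73.4) ≈ 28.126 minutes.
Remaining = 144 × (1/2)^(123/28.126) = 144 × (1/2)^4.3731 ≈ 6.949 cpm.

6.95 cpm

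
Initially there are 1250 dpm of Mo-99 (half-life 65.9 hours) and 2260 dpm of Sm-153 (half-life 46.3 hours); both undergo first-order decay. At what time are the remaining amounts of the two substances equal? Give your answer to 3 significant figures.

Set 1250·(1/2)^(t/65.9) = 2260·(1/2)^(t/46.3).
Taking log₂: log₂(1250/2260) = t·(1/65.9 − 1/46.3).
log₂(0.5531) = -0.85439; 1/65.9 − 1/46.3 = -0.0064238.
t = -0.85439 / -0.0064238 ≈ 133.01 hours.

133 hours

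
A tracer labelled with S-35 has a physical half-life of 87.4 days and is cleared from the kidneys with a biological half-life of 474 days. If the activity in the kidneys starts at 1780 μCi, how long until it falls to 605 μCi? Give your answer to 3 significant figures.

115 days

1/t_eff = 1/t_phys + 1/t_biol = 1/87.4 + 1/474 = 0.013551 per day.
t_eff = 87.4 × 474 / (87.4 + 474) ≈ 73.793 days.
n = log₂(1780/605) ≈ 1.5569; t = 1.5569 × 73.793 ≈ 114.89 days.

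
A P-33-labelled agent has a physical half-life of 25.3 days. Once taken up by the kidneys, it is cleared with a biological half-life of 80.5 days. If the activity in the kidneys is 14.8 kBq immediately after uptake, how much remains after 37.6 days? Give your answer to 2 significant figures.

3.8 kBq

1/t_eff = 1/t_phys + 1/t_biol = 1/25.3 + 1/80.5 = 0.051948 per day.
t_eff = 25.3 × 80.5 / (25.3 + 80.5) ≈ 19.25 days.
Remaining = 14.8 × (1/2)^(37.6/19.25) = 14.8 × (1/2)^1.9532 ≈ 3.8219 kBq.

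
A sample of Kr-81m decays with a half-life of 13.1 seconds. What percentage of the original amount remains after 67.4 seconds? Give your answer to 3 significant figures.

2.83%

n = 67.4/13.1 ≈ 5.145 half-lives.
Fraction remaining = (1/2)^5.145 ≈ 0.028261, i.e. 2.8261%.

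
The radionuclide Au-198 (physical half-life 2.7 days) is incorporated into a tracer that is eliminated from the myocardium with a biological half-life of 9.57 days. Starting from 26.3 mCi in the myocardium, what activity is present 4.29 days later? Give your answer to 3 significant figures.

6.41 mCi

1/t_eff = 1/t_phys + 1/t_biol = 1/2.7 + 1/9.57 = 0.47486 per day.
t_eff = 2.7 × 9.57 / (2.7 + 9.57) ≈ 2.1059 days.
Remaining = 26.3 × (1/2)^(4.29/2.1059) = 26.3 × (1/2)^2.0372 ≈ 6.4078 mCi.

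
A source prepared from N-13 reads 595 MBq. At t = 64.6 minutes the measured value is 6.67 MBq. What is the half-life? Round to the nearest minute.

A/A₀ = 6.67/595 ≈ 0.01121.
n = log₂(89.205) ≈ 6.4791 half-lives elapsed in 64.6 minutes.
t½ = 64.6/6.4791 ≈ 9.9706 minutes.

10 minutes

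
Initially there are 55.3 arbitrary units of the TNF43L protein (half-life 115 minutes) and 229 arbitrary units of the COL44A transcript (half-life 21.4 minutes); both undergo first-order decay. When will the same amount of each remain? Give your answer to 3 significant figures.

Set 55.3·(1/2)^(t/115) = 229·(1/2)^(t/21.4).
Taking log₂: log₂(55.3/229) = t·(1/115 − 1/21.4).
log₂(0.24148) = -2.05; 1/115 − 1/21.4 = -0.038033.
t = -2.05 / -0.038033 ≈ 53.9 minutes.

53.9 minutes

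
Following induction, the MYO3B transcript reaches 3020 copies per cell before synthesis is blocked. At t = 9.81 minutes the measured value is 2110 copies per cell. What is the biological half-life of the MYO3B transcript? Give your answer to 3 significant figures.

A/A₀ = 2110/3020 ≈ 0.69868.
n = log₂(1.4313) ≈ 0.51731 half-lives elapsed in 9.81 minutes.
t½ = 9.81/0.51731 ≈ 18.964 minutes.

19.0 minutes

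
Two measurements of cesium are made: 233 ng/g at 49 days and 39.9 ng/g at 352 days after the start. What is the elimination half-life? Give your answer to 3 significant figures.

119 days

Over Δt = 352 − 49 = 303 days, the level fell by a factor of 233/39.9 ≈ 5.8396.
n = log₂(5.8396) ≈ 2.5459 half-lives, so t½ = 303/2.5459 ≈ 119.02 days.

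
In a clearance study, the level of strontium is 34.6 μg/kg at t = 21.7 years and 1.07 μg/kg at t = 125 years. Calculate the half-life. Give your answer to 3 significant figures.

20.6 years

Over Δt = 125 − 21.7 = 103.3 years, the level fell by a factor of 34.6/1.07 ≈ 32.336.
n = log₂(32.336) ≈ 5.0151 half-lives, so t½ = 103.3/5.0151 ≈ 20.598 years.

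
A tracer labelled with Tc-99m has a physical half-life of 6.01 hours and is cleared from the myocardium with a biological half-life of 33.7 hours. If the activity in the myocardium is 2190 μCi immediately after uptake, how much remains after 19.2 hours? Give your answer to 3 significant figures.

1/t_eff = 1/t_phys + 1/t_biol = 1/6.01 + 1/33.7 = 0.19606 per hour.
t_eff = 6.01 × 33.7 / (6.01 + 33.7) ≈ 5.1004 hours.
Remaining = 2190 × (1/2)^(19.2/5.1004) = 2190 × (1/2)^3.7644 ≈ 161.16 μCi.

161 μCi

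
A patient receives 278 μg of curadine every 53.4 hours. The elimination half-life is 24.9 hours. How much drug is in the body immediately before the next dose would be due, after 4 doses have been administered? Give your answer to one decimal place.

The 4 doses were given 213.6, 160.2, 106.8, 53.4 hours ago.
Total = 278·(1/2)^(213.6/24.9) + 278·(1/2)^(160.2/24.9) + 278·(1/2)^(106.8/24.9) + 278·(1/2)^(53.4/24.9)
      = 0.7273 + 3.2159 + 14.219 + 62.873 ≈ 81.035 μg.

81.0 μg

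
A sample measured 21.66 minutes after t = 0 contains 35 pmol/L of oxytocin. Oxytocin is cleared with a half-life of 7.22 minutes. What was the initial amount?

Number of half-lives elapsed: n = 21.66/7.22 ≈ 3.
A₀ = A × 2^n = 35 × 2^3 = 35 × 8 ≈ 280 pmol/L.

280 pmol/L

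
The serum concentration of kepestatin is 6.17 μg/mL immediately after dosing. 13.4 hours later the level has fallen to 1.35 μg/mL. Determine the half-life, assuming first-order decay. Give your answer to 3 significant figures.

6.11 hours

A/A₀ = 1.35/6.17 ≈ 0.2188.
n = log₂(4.5704) ≈ 2.1923 half-lives elapsed in 13.4 hours.
t½ = 13.4/2.1923 ≈ 6.1123 hours.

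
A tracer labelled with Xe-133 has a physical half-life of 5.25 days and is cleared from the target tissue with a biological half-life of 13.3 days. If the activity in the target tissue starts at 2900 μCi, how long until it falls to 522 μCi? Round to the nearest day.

9 days

1/t_eff = 1/t_phys + 1/t_biol = 1/5.25 + 1/13.3 = 0.26566 per day.
t_eff = 5.25 × 13.3 / (5.25 + 13.3) ≈ 3.7642 days.
n = log₂(2900/522) ≈ 2.4739; t = 2.4739 × 3.7642 ≈ 9.3123 days.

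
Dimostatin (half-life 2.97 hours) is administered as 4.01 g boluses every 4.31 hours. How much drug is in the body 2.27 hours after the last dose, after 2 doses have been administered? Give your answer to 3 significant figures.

The 2 doses were given 6.58, 2.27 hours ago.
Total = 4.01·(1/2)^(6.58/2.97) + 4.01·(1/2)^(2.27/2.97)
      = 0.86341 + 2.3608 ≈ 3.2242 g.

3.22 g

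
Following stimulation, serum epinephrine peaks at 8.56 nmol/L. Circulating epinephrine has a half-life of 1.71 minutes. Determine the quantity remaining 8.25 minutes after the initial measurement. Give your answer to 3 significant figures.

0.302 nmol/L

Number of half-lives: n = 8.25/1.71 ≈ 4.8246.
Remaining = 8.56 × (1/2)^4.8246 = 8.56 × 0.035291 ≈ 0.30209 nmol/L.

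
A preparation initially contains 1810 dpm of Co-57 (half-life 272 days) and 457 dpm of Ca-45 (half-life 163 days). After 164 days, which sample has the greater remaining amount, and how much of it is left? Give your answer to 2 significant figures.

Co-57: 1810 × (1/2)^0.60294 ≈ 1191.7 dpm.
Ca-45: 457 × (1/2)^1.0061 ≈ 227.53 dpm.
Co-57 has more remaining, at ≈ 1191.7 dpm.

Co-57, 1200 dpm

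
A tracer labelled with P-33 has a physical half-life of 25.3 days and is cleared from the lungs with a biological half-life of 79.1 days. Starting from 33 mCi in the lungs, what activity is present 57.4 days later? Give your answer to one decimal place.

1/t_eff = 1/t_phys + 1/t_biol = 1/25.3 + 1/79.1 = 0.052168 per day.
t_eff = 25.3 × 79.1 / (25.3 + 79.1) ≈ 19.169 days.
Remaining = 33 × (1/2)^(57.4/19.169) = 33 × (1/2)^2.9944 ≈ 4.1409 mCi.

4.1 mCi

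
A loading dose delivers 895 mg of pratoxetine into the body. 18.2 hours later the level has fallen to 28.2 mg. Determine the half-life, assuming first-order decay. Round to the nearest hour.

A/A₀ = 28.2/895 ≈ 0.031508.
n = log₂(31.738) ≈ 4.9881 half-lives elapsed in 18.2 hours.
t½ = 18.2/4.9881 ≈ 3.6487 hours.

4 hours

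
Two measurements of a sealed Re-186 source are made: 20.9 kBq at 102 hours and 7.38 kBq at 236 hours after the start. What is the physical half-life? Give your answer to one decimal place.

Over Δt = 236 − 102 = 134 hours, the level fell by a factor of 20.9/7.38 ≈ 2.832.
n = log₂(2.832) ≈ 1.5018 half-lives, so t½ = 134/1.5018 ≈ 89.226 hours.

89.2 hours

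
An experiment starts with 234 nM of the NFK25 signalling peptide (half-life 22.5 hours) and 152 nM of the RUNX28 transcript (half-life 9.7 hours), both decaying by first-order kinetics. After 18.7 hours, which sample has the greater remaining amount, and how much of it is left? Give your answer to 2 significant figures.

NFK25 signalling peptide: 234 × (1/2)^0.83111 ≈ 131.53 nM.
RUNX28 transcript: 152 × (1/2)^1.9278 ≈ 39.949 nM.
NFK25 signalling peptide has more remaining, at ≈ 131.53 nM.

NFK25 signalling peptide, 130 nM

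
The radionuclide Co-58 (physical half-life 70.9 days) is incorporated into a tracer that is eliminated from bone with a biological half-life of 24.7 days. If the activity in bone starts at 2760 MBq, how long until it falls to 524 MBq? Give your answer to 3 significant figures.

1/t_eff = 1/t_phys + 1/t_biol = 1/70.9 + 1/24.7 = 0.05459 per day.
t_eff = 70.9 × 24.7 / (70.9 + 24.7) ≈ 18.318 days.
n = log₂(2760/524) ≈ 2.397; t = 2.397 × 18.318 ≈ 43.91 days.

43.9 days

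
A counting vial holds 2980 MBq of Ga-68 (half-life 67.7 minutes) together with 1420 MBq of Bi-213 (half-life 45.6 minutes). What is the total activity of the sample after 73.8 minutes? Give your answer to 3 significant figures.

Ga-68: 2980 × (1/2)^(73.8/67.7) = 2980 × (1/2)^1.0901 ≈ 1399.8 MBq.
Bi-213: 1420 × (1/2)^(73.8/45.6) = 1420 × (1/2)^1.6184 ≈ 462.48 MBq.
Total = 1399.8 + 462.48 ≈ 1862.3 MBq.

1860 MBq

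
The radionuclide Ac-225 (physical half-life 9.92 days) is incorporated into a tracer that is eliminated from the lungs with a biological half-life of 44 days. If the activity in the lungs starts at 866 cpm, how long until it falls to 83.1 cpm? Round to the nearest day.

1/t_eff = 1/t_phys + 1/t_biol = 1/9.92 + 1/44 = 0.12353 per day.
t_eff = 9.92 × 44 / (9.92 + 44) ≈ 8.095 days.
n = log₂(866/83.1) ≈ 3.3814; t = 3.3814 × 8.095 ≈ 27.373 days.

27 days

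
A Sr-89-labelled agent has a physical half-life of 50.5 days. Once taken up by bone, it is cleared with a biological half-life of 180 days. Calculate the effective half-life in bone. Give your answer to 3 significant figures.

39.4 days

1/t_eff = 1/t_phys + 1/t_biol = 1/50.5 + 1/180 = 0.025358 per day.
t_eff = 50.5 × 180 / (50.5 + 180) ≈ 39.436 days.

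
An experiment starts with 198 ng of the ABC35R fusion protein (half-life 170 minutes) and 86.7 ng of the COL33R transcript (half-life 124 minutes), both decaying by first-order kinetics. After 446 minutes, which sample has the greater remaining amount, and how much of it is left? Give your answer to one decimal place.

ABC35R fusion protein, 32.1 ng

ABC35R fusion protein: 198 × (1/2)^2.6235 ≈ 32.13 ng.
COL33R transcript: 86.7 × (1/2)^3.5968 ≈ 7.1661 ng.
ABC35R fusion protein has more remaining, at ≈ 32.13 ng.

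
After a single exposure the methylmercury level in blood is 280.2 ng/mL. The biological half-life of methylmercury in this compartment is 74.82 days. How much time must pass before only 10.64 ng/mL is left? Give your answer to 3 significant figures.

Fraction remaining = 10.64/280.2 ≈ 0.037973.
n = log₂(280.2/10.64) = ln(26.335)/ln 2 ≈ 4.7189 half-lives.
t = n × t½ = 4.7189 × 74.82 ≈ 353.07 days.

353 days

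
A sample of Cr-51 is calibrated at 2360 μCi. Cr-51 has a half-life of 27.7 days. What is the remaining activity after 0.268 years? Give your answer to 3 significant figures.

204 μCi

Convert the elapsed time: 0.268 years = 97.82 days.
Number of half-lives: n = 97.82/27.7 ≈ 3.5314.
Remaining = 2360 × (1/2)^3.5314 = 2360 × 0.086485 ≈ 204.1 μCi.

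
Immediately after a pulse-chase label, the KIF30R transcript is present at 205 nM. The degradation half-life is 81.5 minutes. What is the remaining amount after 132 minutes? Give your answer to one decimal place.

Number of half-lives: n = 132/81.5 ≈ 1.6196.
Remaining = 205 × (1/2)^1.6196 = 205 × 0.32542 ≈ 66.711 nM.

66.7 nM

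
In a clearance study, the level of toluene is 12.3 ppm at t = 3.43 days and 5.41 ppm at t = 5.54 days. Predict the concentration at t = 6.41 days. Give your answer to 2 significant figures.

3.9 ppm

Over Δt = 5.54 − 3.43 = 2.11 days, the level fell by a factor of 12.3/5.41 ≈ 2.2736.
n = log₂(2.2736) ≈ 1.185 half-lives, so t½ = 2.11/1.185 ≈ 1.7807 days.
From t = 5.54 to t = 6.41: 5.41 × (1/2)^((6.41−5.54)/1.7807) ≈ 3.8558 ppm.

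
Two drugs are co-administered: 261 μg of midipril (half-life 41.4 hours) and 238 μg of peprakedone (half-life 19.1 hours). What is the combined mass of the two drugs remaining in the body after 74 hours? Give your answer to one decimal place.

midipril: 261 × (1/2)^(74/41.4) = 261 × (1/2)^1.7874 ≈ 75.608 μg.
peprakedone: 238 × (1/2)^(74/19.1) = 238 × (1/2)^3.8743 ≈ 16.229 μg.
Total = 75.608 + 16.229 ≈ 91.837 μg.

91.8 μg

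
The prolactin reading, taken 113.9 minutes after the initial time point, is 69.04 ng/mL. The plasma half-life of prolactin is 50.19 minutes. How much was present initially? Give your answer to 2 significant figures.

Number of half-lives elapsed: n = 113.9/50.19 ≈ 2.2694.
A₀ = A × 2^n = 69.04 × 2^2.2694 = 69.04 × 4.8211 ≈ 332.85 ng/mL.

330 ng/mL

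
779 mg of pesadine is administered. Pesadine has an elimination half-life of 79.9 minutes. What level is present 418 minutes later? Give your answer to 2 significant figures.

21 mg

Number of half-lives: n = 418/79.9 ≈ 5.2315.
Remaining = 779 × (1/2)^5.2315 = 779 × 0.026616 ≈ 20.734 mg.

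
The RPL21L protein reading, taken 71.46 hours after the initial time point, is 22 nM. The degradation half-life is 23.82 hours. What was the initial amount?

Number of half-lives elapsed: n = 71.46/23.82 ≈ 3.
A₀ = A × 2^n = 22 × 2^3 = 22 × 8 ≈ 176 nM.

176 nM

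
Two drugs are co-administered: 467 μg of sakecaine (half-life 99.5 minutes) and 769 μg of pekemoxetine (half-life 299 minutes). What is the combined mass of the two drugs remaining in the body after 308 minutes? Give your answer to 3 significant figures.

431 μg

sakecaine: 467 × (1/2)^(308/99.5) = 467 × (1/2)^3.0955 ≈ 54.637 μg.
pekemoxetine: 769 × (1/2)^(308/299) = 769 × (1/2)^1.0301 ≈ 376.56 μg.
Total = 54.637 + 376.56 ≈ 431.2 μg.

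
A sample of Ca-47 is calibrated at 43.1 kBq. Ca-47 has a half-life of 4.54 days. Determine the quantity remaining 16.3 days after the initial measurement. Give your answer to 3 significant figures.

3.58 kBq

Number of half-lives: n = 16.3/4.54 ≈ 3.5903.
Remaining = 43.1 × (1/2)^3.5903 = 43.1 × 0.083025 ≈ 3.5784 kBq.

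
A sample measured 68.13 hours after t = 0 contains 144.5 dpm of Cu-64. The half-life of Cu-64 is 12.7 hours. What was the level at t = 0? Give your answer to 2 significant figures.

6000 dpm

Number of half-lives elapsed: n = 68.13/12.7 ≈ 5.3646.
A₀ = A × 2^n = 144.5 × 2^5.3646 = 144.5 × 41.2 ≈ 5953.4 dpm.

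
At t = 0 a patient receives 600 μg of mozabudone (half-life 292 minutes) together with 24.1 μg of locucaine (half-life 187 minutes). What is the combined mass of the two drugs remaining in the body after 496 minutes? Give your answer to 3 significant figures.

189 μg

mozabudone: 600 × (1/2)^(496/292) = 600 × (1/2)^1.6986 ≈ 184.85 μg.
locucaine: 24.1 × (1/2)^(496/187) = 24.1 × (1/2)^2.6524 ≈ 3.8332 μg.
Total = 184.85 + 3.8332 ≈ 188.68 μg.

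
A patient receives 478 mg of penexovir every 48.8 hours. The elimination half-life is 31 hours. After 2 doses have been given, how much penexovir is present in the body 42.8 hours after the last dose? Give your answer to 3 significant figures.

245 mg

The 2 doses were given 91.6, 42.8 hours ago.
Total = 478·(1/2)^(91.6/31) + 478·(1/2)^(42.8/31)
      = 61.65 + 183.57 ≈ 245.22 mg.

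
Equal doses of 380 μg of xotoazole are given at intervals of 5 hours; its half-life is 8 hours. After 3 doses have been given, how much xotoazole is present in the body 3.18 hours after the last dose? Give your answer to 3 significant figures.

The 3 doses were given 13.18, 8.18, 3.18 hours ago.
Total = 380·(1/2)^(13.18/8) + 380·(1/2)^(8.18/8) + 380·(1/2)^(3.18/8)
      = 121.29 + 187.06 + 288.49 ≈ 596.84 μg.

597 μg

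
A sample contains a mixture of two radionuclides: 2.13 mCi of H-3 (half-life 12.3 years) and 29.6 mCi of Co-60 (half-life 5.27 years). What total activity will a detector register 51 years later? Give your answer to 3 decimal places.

0.156 mCi

H-3: 2.13 × (1/2)^(51/12.3) = 2.13 × (1/2)^4.1463 ≈ 0.12028 mCi.
Co-60: 29.6 × (1/2)^(51/5.27) = 29.6 × (1/2)^9.6774 ≈ 0.036149 mCi.
Total = 0.12028 + 0.036149 ≈ 0.15643 mCi.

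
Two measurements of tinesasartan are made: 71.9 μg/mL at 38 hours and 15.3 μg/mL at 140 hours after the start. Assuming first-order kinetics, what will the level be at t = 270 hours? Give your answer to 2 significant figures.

Over Δt = 140 − 38 = 102 hours, the level fell by a factor of 71.9/15.3 ≈ 4.6993.
n = log₂(4.6993) ≈ 2.2325 half-lives, so t½ = 102/2.2325 ≈ 45.69 hours.
From t = 140 to t = 270: 15.3 × (1/2)^((270−140)/45.69) ≈ 2.129 μg/mL.

2.1 μg/mL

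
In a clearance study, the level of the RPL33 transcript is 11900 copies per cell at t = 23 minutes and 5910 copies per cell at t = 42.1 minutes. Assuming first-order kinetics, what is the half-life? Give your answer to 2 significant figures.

Over Δt = 42.1 − 23 = 19.1 minutes, the level fell by a factor of 11900/5910 ≈ 2.0135.
n = log₂(2.0135) ≈ 1.0097 half-lives, so t½ = 19.1/1.0097 ≈ 18.916 minutes.

19 minutes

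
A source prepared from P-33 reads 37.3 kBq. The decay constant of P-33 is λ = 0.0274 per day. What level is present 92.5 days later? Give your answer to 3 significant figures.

2.96 kBq

t½ = ln 2 / λ = 0.69315 / 0.0274 ≈ 25.297 days.
Number of half-lives: n = 92.5/25.297 ≈ 3.6565.
Remaining = 37.3 × (1/2)^3.6565 = 37.3 × 0.079301 ≈ 2.9579 kBq.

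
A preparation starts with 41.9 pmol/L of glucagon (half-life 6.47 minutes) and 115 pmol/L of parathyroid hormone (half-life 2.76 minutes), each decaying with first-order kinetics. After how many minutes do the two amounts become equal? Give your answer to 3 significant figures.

Set 41.9·(1/2)^(t/6.47) = 115·(1/2)^(t/2.76).
Taking log₂: log₂(41.9/115) = t·(1/6.47 − 1/2.76).
log₂(0.36435) = -1.4566; 1/6.47 − 1/2.76 = -0.20776.
t = -1.4566 / -0.20776 ≈ 7.0111 minutes.

7.01 minutes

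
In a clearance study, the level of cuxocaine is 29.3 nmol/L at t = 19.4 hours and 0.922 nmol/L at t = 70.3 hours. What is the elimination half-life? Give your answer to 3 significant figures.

10.2 hours

Over Δt = 70.3 − 19.4 = 50.9 hours, the level fell by a factor of 29.3/0.922 ≈ 31.779.
n = log₂(31.779) ≈ 4.99 half-lives, so t½ = 50.9/4.99 ≈ 10.2 hours.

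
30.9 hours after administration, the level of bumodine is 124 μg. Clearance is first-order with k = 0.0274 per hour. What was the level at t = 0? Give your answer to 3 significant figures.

289 μg

t½ = ln 2 / k = 0.69315 / 0.0274 ≈ 25.297 hours.
Number of half-lives elapsed: n = 30.9/25.297 ≈ 1.2215.
A₀ = A × 2^n = 124 × 2^1.2215 = 124 × 2.3318 ≈ 289.15 μg.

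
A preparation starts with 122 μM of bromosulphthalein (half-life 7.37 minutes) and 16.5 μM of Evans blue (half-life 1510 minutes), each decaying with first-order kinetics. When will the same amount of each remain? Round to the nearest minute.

Set 122·(1/2)^(t/7.37) = 16.5·(1/2)^(t/1510).
Taking log₂: log₂(122/16.5) = t·(1/7.37 − 1/1510).
log₂(7.3939) = 2.8863; 1/7.37 − 1/1510 = 0.13502.
t = 2.8863 / 0.13502 ≈ 21.377 minutes.

21 minutes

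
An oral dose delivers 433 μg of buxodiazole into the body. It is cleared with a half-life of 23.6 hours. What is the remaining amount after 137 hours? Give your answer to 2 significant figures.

7.7 μg

Number of half-lives: n = 137/23.6 ≈ 5.8051.
Remaining = 433 × (1/2)^5.8051 = 433 × 0.017885 ≈ 7.7443 μg.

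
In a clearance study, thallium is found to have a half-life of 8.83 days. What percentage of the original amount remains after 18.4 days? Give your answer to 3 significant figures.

23.6%

n = 18.4/8.83 ≈ 2.0838 half-lives.
Fraction remaining = (1/2)^2.0838 ≈ 0.23589, i.e. 23.589%.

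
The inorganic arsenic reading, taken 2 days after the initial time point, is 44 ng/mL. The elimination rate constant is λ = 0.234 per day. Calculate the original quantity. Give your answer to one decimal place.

t½ = ln 2 / λ = 0.69315 / 0.234 ≈ 2.9622 days.
Number of half-lives elapsed: n = 2/2.9622 ≈ 0.67518.
A₀ = A × 2^n = 44 × 2^0.67518 = 44 × 1.5968 ≈ 70.259 ng/mL.

70.3 ng/mL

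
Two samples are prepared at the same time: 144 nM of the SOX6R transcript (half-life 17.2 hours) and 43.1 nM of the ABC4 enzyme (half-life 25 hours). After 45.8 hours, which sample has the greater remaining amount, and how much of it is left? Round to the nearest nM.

SOX6R transcript, 23 nM

SOX6R transcript: 144 × (1/2)^2.6628 ≈ 22.74 nM.
ABC4 enzyme: 43.1 × (1/2)^1.832 ≈ 12.106 nM.
SOX6R transcript has more remaining, at ≈ 22.74 nM.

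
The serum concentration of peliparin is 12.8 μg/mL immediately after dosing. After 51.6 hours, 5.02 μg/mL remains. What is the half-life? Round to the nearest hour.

A/A₀ = 5.02/12.8 ≈ 0.39219.
n = log₂(2.5498) ≈ 1.3504 half-lives elapsed in 51.6 hours.
t½ = 51.6/1.3504 ≈ 38.211 hours.

38 hours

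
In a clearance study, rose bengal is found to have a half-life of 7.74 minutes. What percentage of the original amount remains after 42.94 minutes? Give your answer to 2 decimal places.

n = 42.94/7.74 ≈ 5.5478 half-lives.
Fraction remaining = (1/2)^5.5478 ≈ 0.021377, i.e. 2.1377%.

2.14%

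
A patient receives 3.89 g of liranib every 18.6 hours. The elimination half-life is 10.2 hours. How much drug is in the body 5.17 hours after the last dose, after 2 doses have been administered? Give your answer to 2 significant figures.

The 2 doses were given 23.77, 5.17 hours ago.
Total = 3.89·(1/2)^(23.77/10.2) + 3.89·(1/2)^(5.17/10.2)
      = 0.77345 + 2.7376 ≈ 3.511 g.

3.5 g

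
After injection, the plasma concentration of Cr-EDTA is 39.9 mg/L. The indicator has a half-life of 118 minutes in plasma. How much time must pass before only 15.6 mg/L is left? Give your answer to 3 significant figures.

160 minutes

Fraction remaining = 15.6/39.9 ≈ 0.39098.
n = log₂(39.9/15.6) = ln(2.5577)/ln 2 ≈ 1.3548 half-lives.
t = n × t½ = 1.3548 × 118 ≈ 159.87 minutes.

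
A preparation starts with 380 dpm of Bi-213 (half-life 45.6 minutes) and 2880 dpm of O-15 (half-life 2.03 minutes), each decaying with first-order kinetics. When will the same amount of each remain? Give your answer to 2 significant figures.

Set 380·(1/2)^(t/45.6) = 2880·(1/2)^(t/2.03).
Taking log₂: log₂(380/2880) = t·(1/45.6 − 1/2.03).
log₂(0.13194) = -2.922; 1/45.6 − 1/2.03 = -0.47068.
t = -2.922 / -0.47068 ≈ 6.208 minutes.

6.2 minutes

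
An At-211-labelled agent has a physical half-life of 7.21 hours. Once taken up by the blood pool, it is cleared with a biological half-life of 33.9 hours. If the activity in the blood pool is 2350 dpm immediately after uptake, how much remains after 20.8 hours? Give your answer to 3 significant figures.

1/t_eff = 1/t_phys + 1/t_biol = 1/7.21 + 1/33.9 = 0.16819 per hour.
t_eff = 7.21 × 33.9 / (7.21 + 33.9) ≈ 5.9455 hours.
Remaining = 2350 × (1/2)^(20.8/5.9455) = 2350 × (1/2)^3.4985 ≈ 207.94 dpm.

208 dpm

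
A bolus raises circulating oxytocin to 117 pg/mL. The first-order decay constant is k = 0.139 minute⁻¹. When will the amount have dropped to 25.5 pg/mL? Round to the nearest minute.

11 minutes

t½ = ln 2 / k = 0.69315 / 0.139 ≈ 4.9867 minutes.
Fraction remaining = 25.5/117 ≈ 0.21795.
n = log₂(117/25.5) = ln(4.5882)/ln 2 ≈ 2.1979 half-lives.
t = n × t½ = 2.1979 × 4.9867 ≈ 10.96 minutes.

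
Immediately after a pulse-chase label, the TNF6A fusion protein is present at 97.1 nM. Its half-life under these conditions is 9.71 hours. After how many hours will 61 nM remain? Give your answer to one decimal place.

Fraction remaining = 61/97.1 ≈ 0.62822.
n = log₂(97.1/61) = ln(1.5918)/ln 2 ≈ 0.67066 half-lives.
t = n × t½ = 0.67066 × 9.71 ≈ 6.5121 hours.

6.5 hours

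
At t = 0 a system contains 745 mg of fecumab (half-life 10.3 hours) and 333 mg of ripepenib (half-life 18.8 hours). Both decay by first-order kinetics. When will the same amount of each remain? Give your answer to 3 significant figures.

26.5 hours

Set 745·(1/2)^(t/10.3) = 333·(1/2)^(t/18.8).
Taking log₂: log₂(745/333) = t·(1/10.3 − 1/18.8).
log₂(2.2372) = 1.1617; 1/10.3 − 1/18.8 = 0.043896.
t = 1.1617 / 0.043896 ≈ 26.465 hours.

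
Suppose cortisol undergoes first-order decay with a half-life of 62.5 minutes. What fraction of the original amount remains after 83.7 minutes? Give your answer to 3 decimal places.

0.395

n = 83.7/62.5 ≈ 1.3392 half-lives.
Fraction remaining = (1/2)^1.3392 ≈ 0.39524.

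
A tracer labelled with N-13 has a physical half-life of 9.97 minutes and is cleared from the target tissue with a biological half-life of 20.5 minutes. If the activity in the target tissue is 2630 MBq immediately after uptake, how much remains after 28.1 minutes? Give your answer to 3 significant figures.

144 MBq

1/t_eff = 1/t_phys + 1/t_biol = 1/9.97 + 1/20.5 = 0.14908 per minute.
t_eff = 9.97 × 20.5 / (9.97 + 20.5) ≈ 6.7077 minutes.
Remaining = 2630 × (1/2)^(28.1/6.7077) = 2630 × (1/2)^4.1892 ≈ 144.17 MBq.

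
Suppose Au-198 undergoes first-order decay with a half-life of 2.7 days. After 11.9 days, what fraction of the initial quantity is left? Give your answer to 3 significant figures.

n = 11.9/2.7 ≈ 4.4074 half-lives.
Fraction remaining = (1/2)^4.4074 ≈ 0.047124.

0.0471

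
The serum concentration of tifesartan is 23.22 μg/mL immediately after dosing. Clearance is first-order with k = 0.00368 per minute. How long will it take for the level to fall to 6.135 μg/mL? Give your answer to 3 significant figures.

362 minutes

t½ = ln 2 / k = 0.69315 / 0.00368 ≈ 188.36 minutes.
Fraction remaining = 6.135/23.22 ≈ 0.26421.
n = log₂(23.22/6.135) = ln(3.7848)/ln 2 ≈ 1.9202 half-lives.
t = n × t½ = 1.9202 × 188.36 ≈ 361.69 minutes.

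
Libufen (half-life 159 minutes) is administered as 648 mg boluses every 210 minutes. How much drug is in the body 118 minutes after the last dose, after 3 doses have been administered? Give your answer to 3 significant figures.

605 mg

The 3 doses were given 538, 328, 118 minutes ago.
Total = 648·(1/2)^(538/159) + 648·(1/2)^(328/159) + 648·(1/2)^(118/159)
      = 62.086 + 155.09 + 387.41 ≈ 604.58 mg.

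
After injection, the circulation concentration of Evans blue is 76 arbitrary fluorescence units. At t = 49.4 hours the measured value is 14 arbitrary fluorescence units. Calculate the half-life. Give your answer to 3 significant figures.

A/A₀ = 14/76 ≈ 0.18421.
n = log₂(5.4286) ≈ 2.4406 half-lives elapsed in 49.4 hours.
t½ = 49.4/2.4406 ≈ 20.241 hours.

20.2 hours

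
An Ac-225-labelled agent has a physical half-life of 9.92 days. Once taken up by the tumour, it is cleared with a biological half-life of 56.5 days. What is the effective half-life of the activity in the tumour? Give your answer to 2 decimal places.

8.44 days

1/t_eff = 1/t_phys + 1/t_biol = 1/9.92 + 1/56.5 = 0.11851 per day.
t_eff = 9.92 × 56.5 / (9.92 + 56.5) ≈ 8.4384 days.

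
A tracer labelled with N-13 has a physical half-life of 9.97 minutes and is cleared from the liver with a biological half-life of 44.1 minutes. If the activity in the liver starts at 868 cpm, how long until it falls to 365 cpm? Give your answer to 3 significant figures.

10.2 minutes

1/t_eff = 1/t_phys + 1/t_biol = 1/9.97 + 1/44.1 = 0.12298 per minute.
t_eff = 9.97 × 44.1 / (9.97 + 44.1) ≈ 8.1316 minutes.
n = log₂(868/365) ≈ 1.2498; t = 1.2498 × 8.1316 ≈ 10.163 minutes.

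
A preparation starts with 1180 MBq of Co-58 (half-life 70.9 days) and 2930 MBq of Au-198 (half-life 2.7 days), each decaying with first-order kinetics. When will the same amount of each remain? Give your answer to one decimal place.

3.7 days

Set 1180·(1/2)^(t/70.9) = 2930·(1/2)^(t/2.7).
Taking log₂: log₂(1180/2930) = t·(1/70.9 − 1/2.7).
log₂(0.40273) = -1.3121; 1/70.9 − 1/2.7 = -0.35627.
t = -1.3121 / -0.35627 ≈ 3.683 days.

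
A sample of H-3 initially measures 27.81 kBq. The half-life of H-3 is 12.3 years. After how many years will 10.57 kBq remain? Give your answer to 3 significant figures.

Fraction remaining = 10.57/27.81 ≈ 0.38008.
n = log₂(27.81/10.57) = ln(2.631)/ln 2 ≈ 1.3956 half-lives.
t = n × t½ = 1.3956 × 12.3 ≈ 17.166 years.

17.2 years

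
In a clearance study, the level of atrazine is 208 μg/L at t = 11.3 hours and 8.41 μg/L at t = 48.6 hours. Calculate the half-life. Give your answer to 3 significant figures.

8.06 hours

Over Δt = 48.6 − 11.3 = 37.3 hours, the level fell by a factor of 208/8.41 ≈ 24.732.
n = log₂(24.732) ≈ 4.6283 half-lives, so t½ = 37.3/4.6283 ≈ 8.0591 hours.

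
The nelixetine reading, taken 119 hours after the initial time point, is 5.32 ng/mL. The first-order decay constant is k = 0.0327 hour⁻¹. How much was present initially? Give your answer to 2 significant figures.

t½ = ln 2 / k = 0.69315 / 0.0327 ≈ 21.197 hours.
Number of half-lives elapsed: n = 119/21.197 ≈ 5.614.
A₀ = A × 2^n = 5.32 × 2^5.614 = 5.32 × 48.975 ≈ 260.54 ng/mL.

260 ng/mL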